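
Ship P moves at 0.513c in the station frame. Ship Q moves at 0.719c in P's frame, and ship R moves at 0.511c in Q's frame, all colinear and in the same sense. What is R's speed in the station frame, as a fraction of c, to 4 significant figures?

Compose boost 2: (0.719 + 0.513)/(1 + 0.719×0.513) = 1.232/1.36885 = 0.900028
Compose boost 3: (0.511 + 0.900028)/(1 + 0.511×0.900028) = 1.41103/1.45991 = 0.9665

u ≈ 0.9665c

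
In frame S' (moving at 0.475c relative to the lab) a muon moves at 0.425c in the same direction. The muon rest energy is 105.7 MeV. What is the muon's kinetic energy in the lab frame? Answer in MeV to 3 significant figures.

K ≈ 53.8 MeV

u_lab = (0.425 + 0.475)/(1 + 0.425×0.475) = 0.748830
γ = 1/√(1 − 0.748830²) = 1.5088
K = (γ − 1)m₀c² = (1.5088 − 1) × 105.7 = 0.50884 × 105.7 = 53.8 MeV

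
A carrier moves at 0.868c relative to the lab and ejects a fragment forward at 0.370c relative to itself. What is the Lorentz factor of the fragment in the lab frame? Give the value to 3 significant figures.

u_lab = (0.370 + 0.868)/(1 + 0.370×0.868) = 1.238/1.32116 = 0.937055
γ = 1/√(1 − 0.937055²) = 2.86

γ ≈ 2.86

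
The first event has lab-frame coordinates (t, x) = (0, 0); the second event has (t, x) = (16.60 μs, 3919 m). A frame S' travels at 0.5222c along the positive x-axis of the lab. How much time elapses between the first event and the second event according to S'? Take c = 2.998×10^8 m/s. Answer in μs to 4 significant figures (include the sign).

Δt' ≈ 11.46 μs

γ = 1/√(1 − 0.5222²) = 1.17258
Δt' = γ(Δt − vΔx/c²) = 1.17258 × (16.60 μs − 0.5222×3919 m / (2.998×10^8 m/s))
= 1.17258 × (9.77378 μs) = 11.46 μs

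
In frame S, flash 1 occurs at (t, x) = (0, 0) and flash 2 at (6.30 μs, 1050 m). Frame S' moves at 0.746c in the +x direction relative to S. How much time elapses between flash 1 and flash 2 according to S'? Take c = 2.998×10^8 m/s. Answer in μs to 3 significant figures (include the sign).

Δt' ≈ 5.54 μs

γ = 1/√(1 − 0.746²) = 1.5016
Δt' = γ(Δt − vΔx/c²) = 1.5016 × (6.30 μs − 0.746×1050 m / (2.998×10^8 m/s))
= 1.5016 × (3.6873 μs) = 5.54 μs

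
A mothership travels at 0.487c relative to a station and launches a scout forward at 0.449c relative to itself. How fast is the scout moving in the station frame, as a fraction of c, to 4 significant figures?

u ≈ 0.7681c

Compose boost 2: (0.449 + 0.487)/(1 + 0.449×0.487) = 0.9360/1.21866 = 0.7681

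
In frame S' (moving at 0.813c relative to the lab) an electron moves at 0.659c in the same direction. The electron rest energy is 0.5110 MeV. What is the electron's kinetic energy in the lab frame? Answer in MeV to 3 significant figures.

u_lab = (0.659 + 0.813)/(1 + 0.659×0.813) = 0.958479
γ = 1/√(1 − 0.958479²) = 3.5068
K = (γ − 1)m₀c² = (3.5068 − 1) × 0.5110 = 2.5068 × 0.5110 = 1.28 MeV

K ≈ 1.28 MeV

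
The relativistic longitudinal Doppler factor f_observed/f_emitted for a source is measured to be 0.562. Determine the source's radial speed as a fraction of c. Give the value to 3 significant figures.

f_obs/f_src = √((1−β)/(1+β)) = 0.562  ⇒  (1−β)/(1+β) = 0.31584
β = |1 − D²|/(1 + D²) = |1 − 0.31584|/(1 + 0.31584) = 0.520

β ≈ 0.520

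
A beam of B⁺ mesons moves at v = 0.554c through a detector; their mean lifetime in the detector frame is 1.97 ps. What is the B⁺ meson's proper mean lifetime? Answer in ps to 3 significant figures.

γ = 1/√(1 − 0.554²) = 1.2012
Proper time: τ₀ = Δt/γ = 1.97/1.2012 = 1.64 ps

τ₀ ≈ 1.64 ps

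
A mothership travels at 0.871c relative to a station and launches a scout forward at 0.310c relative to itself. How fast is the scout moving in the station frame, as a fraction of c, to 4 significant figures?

u ≈ 0.9299c

Compose boost 2: (0.310 + 0.871)/(1 + 0.310×0.871) = 1.181/1.27001 = 0.9299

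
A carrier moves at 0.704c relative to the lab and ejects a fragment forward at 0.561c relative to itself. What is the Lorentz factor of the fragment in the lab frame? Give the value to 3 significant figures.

γ ≈ 2.37

u_lab = (0.561 + 0.704)/(1 + 0.561×0.704) = 1.265/1.39494 = 0.906846
γ = 1/√(1 − 0.906846²) = 2.37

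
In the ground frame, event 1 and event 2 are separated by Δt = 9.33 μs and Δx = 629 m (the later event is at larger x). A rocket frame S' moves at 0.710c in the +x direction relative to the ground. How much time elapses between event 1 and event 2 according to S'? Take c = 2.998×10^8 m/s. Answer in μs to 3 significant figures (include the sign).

Δt' ≈ 11.1 μs

γ = 1/√(1 − 0.710²) = 1.4200
Δt' = γ(Δt − vΔx/c²) = 1.4200 × (9.33 μs − 0.710×629 m / (2.998×10^8 m/s))
= 1.4200 × (7.8404 μs) = 11.1 μs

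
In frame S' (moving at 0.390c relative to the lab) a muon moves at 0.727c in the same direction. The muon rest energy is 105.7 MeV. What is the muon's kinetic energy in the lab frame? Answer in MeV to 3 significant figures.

u_lab = (0.727 + 0.390)/(1 + 0.727×0.390) = 0.870256
γ = 1/√(1 − 0.870256²) = 2.0300
K = (γ − 1)m₀c² = (2.0300 − 1) × 105.7 = 1.0300 × 105.7 = 109 MeV

K ≈ 109 MeV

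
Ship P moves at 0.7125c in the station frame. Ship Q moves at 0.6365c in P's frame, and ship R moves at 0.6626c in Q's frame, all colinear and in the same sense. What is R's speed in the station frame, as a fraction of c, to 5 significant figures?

u ≈ 0.98498c

Compose boost 2: (0.6365 + 0.7125)/(1 + 0.6365×0.7125) = 1.3490/1.453506 = 0.9281006
Compose boost 3: (0.6626 + 0.9281006)/(1 + 0.6626×0.9281006) = 1.590701/1.614959 = 0.98498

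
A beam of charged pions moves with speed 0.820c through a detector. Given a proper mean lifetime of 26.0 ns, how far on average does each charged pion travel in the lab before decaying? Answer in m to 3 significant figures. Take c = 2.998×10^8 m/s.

γ = 1/√(1 − 0.820²) = 1.7471
Dilated lifetime: Δt = γτ₀ = 1.7471 × 26.0 ns = 45.426 ns
d = vΔt = 0.820c × 45.426 ns = 2.4584×10^8 m/s × 4.5426×10^-8 s = 11.2 m

d ≈ 11.2 m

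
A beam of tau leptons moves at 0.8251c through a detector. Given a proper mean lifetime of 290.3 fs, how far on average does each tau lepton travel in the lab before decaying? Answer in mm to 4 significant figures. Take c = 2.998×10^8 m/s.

γ = 1/√(1 − 0.8251²) = 1.76995
Dilated lifetime: Δt = γτ₀ = 1.76995 × 290.3 fs = 513.817 fs
d = vΔt = 0.8251c × 513.817 fs = 2.47365×10^8 m/s × 5.13817×10^-13 s = 0.1271 mm

d ≈ 0.1271 mm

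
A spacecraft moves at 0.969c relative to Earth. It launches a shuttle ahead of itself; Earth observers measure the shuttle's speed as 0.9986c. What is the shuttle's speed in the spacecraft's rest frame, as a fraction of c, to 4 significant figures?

u' ≈ 0.9148c

Inverse velocity addition: u' = (u − v)/(1 − uv/c²)
= (0.9986 − 0.969)/(1 − 0.9986×0.969) = 0.02960/0.0323566 = 0.9148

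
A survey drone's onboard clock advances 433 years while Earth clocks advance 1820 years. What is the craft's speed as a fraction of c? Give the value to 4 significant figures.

γ = Δt/τ₀ = 1820/433 = 4.20323
β = √(1 − 1/γ²) = √(1 − 1/4.20323²) = 0.9713

β ≈ 0.9713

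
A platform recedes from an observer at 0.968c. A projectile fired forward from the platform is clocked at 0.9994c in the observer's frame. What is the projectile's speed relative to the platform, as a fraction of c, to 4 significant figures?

u' ≈ 0.9638c

Inverse velocity addition: u' = (u − v)/(1 − uv/c²)
= (0.9994 − 0.968)/(1 − 0.9994×0.968) = 0.03140/0.0325808 = 0.9638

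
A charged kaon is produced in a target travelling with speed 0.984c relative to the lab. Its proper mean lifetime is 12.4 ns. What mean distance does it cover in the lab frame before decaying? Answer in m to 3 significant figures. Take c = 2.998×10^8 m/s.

γ = 1/√(1 − 0.984²) = 5.6127
Dilated lifetime: Δt = γτ₀ = 5.6127 × 12.4 ns = 69.597 ns
d = vΔt = 0.984c × 69.597 ns = 2.9500×10^8 m/s × 6.9597×10^-8 s = 20.5 m

d ≈ 20.5 m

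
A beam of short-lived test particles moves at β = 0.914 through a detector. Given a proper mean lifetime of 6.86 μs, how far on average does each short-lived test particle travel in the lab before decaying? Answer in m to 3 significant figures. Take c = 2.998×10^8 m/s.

d ≈ 4630 m

γ = 1/√(1 − 0.914²) = 2.4648
Dilated lifetime: Δt = γτ₀ = 2.4648 × 6.86 μs = 16.908 μs
d = vΔt = 0.914c × 16.908 μs = 2.7402×10^8 m/s × 1.6908×10^-5 s = 4630 m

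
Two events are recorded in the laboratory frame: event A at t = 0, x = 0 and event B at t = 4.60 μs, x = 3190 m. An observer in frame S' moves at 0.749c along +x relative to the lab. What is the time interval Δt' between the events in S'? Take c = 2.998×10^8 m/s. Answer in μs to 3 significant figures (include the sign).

γ = 1/√(1 − 0.749²) = 1.5093
Δt' = γ(Δt − vΔx/c²) = 1.5093 × (4.60 μs − 0.749×3190 m / (2.998×10^8 m/s))
= 1.5093 × (-3.3697 μs) = -5.09 μs

Δt' ≈ -5.09 μs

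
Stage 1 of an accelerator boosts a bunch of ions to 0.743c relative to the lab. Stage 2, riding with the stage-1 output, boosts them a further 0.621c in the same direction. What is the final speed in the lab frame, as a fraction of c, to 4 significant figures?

u ≈ 0.9333c

Compose boost 2: (0.621 + 0.743)/(1 + 0.621×0.743) = 1.364/1.46140 = 0.9333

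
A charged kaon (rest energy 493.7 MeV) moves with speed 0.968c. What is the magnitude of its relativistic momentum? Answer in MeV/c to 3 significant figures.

p ≈ 1900 MeV/c

γ = 1/√(1 − 0.968²) = 3.9849
p = γβm₀c = 3.9849 × 0.968 × 493.7 MeV/c = 1900 MeV/c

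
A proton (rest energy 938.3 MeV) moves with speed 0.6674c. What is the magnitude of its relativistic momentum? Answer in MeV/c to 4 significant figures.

γ = 1/√(1 − 0.6674²) = 1.34282
p = γβm₀c = 1.34282 × 0.6674 × 938.3 MeV/c = 840.9 MeV/c

p ≈ 840.9 MeV/c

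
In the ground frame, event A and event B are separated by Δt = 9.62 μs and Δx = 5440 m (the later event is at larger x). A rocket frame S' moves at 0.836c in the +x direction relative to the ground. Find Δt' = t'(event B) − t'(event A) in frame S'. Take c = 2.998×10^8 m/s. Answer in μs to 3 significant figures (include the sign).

γ = 1/√(1 − 0.836²) = 1.8224
Δt' = γ(Δt − vΔx/c²) = 1.8224 × (9.62 μs − 0.836×5440 m / (2.998×10^8 m/s))
= 1.8224 × (-5.5496 μs) = -10.1 μs

Δt' ≈ -10.1 μs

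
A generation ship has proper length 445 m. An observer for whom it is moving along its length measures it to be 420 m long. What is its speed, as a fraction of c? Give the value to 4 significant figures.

γ = L₀/L = 445/420 = 1.05952
β = √(1 − 1/γ²) = 0.3305

β ≈ 0.3305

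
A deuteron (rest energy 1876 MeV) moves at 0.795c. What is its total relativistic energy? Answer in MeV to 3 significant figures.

γ = 1/√(1 − 0.795²) = 1.6485
E = γm₀c² = 1.6485 × 1876 MeV = 3090 MeV

E ≈ 3090 MeV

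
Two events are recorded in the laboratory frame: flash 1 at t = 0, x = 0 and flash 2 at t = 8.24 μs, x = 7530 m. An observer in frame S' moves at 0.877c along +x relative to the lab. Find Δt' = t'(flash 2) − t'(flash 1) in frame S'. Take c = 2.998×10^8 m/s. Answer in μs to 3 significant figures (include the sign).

Δt' ≈ -28.7 μs

γ = 1/√(1 − 0.877²) = 2.0812
Δt' = γ(Δt − vΔx/c²) = 2.0812 × (8.24 μs − 0.877×7530 m / (2.998×10^8 m/s))
= 2.0812 × (-13.787 μs) = -28.7 μs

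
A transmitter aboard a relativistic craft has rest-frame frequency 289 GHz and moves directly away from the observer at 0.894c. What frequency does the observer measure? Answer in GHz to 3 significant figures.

Relativistic Doppler: f_obs = f_src √((1−β)/(1+β))
= 289 × √(0.10600/1.8940) = 289 × 0.23657 = 68.4 GHz

f_obs ≈ 68.4 GHz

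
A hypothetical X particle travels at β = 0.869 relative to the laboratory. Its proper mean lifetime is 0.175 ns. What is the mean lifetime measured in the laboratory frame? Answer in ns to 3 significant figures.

Δt ≈ 0.354 ns

γ = 1/√(1 − 0.869²) = 2.0210
Time dilation: Δt = γτ₀ = 2.0210 × 0.175 ns = 0.354 ns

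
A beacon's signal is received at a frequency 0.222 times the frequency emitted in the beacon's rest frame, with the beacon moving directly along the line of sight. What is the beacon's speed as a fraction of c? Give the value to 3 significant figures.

β ≈ 0.906

f_obs/f_src = √((1−β)/(1+β)) = 0.222  ⇒  (1−β)/(1+β) = 0.049284
β = |1 − D²|/(1 + D²) = |1 − 0.049284|/(1 + 0.049284) = 0.906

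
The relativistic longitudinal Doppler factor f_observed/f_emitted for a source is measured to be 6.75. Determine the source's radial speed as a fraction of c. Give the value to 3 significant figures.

f_obs/f_src = √((1+β)/(1−β)) = 6.75  ⇒  (1+β)/(1−β) = 45.562
β = |1 − D²|/(1 + D²) = |1 − 45.562|/(1 + 45.562) = 0.957

β ≈ 0.957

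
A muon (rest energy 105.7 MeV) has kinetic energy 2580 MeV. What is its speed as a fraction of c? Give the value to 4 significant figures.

γ = 1 + K/(m₀c²) = 1 + 2580/105.7 = 25.4087
β = √(1 − 1/γ²) = 0.9992

β ≈ 0.9992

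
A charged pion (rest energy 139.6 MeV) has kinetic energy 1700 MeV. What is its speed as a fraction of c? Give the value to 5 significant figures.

β ≈ 0.99712

γ = 1 + K/(m₀c²) = 1 + 1700/139.6 = 13.17765
β = √(1 − 1/γ²) = 0.99712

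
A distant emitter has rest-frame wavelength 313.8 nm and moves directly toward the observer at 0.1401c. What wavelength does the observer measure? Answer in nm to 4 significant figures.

λ_obs ≈ 272.5 nm

Relativistic Doppler: λ_obs = λ_src √((1−β)/(1+β))
= 313.8 × √(0.859900/1.14010) = 313.8 × 0.868465 = 272.5 nm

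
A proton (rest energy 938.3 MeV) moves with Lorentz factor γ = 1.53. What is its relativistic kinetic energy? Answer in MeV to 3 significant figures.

γ = 1.53 (given)
K = (γ − 1)m₀c² = (1.53 − 1) × 938.3 MeV = 0.53000 × 938.3 MeV = 497 MeV

K ≈ 497 MeV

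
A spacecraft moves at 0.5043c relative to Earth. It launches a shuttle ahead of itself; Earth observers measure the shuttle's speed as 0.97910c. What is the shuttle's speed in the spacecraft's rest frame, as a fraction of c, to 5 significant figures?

Inverse velocity addition: u' = (u − v)/(1 − uv/c²)
= (0.97910 − 0.5043)/(1 − 0.97910×0.5043) = 0.47480/0.5062399 = 0.93790

u' ≈ 0.93790c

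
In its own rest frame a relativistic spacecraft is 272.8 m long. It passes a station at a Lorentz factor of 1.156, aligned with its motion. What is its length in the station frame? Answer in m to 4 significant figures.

L ≈ 236.0 m

γ = 1.156 (given)
Length contraction: L = L₀/γ = 272.8/1.156 = 236.0 m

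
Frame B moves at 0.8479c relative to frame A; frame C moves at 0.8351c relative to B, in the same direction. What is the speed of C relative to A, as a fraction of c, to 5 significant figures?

u ≈ 0.98532c

Compose boost 2: (0.8351 + 0.8479)/(1 + 0.8351×0.8479) = 1.6830/1.708081 = 0.98532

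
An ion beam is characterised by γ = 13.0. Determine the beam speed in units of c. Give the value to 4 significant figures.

β = √(1 − 1/γ²) = √(1 − 1/13.0²) = √(0.994083) = 0.9970

β ≈ 0.9970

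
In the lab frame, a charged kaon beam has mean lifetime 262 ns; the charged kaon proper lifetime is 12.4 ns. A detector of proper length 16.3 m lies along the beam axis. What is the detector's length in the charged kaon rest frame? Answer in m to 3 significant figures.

Time dilation ⇒ γ = Δt/τ₀ = 262/12.4 = 21.129
Length contraction: L = L₀/γ = 16.3/21.129 = 0.771 m

L ≈ 0.771 m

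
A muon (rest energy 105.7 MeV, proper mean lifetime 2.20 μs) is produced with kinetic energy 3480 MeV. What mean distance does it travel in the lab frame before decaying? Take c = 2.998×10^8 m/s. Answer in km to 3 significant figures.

γ = 1 + K/(m₀c²) = 1 + 3480/105.7 = 33.923
β = √(1 − 1/γ²) = 0.99957
Dilated lifetime: γτ₀ = 33.923 × 2.20 μs = 74.631 μs
d = βc·γτ₀ = 0.99957 × (2.998×10^8 m/s) × 7.4631×10^-5 s = 22.4 km

d ≈ 22.4 km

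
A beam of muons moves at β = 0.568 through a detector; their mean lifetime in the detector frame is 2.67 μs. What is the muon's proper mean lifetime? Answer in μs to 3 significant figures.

τ₀ ≈ 2.20 μs

γ = 1/√(1 − 0.568²) = 1.2150
Proper time: τ₀ = Δt/γ = 2.67/1.2150 = 2.20 μs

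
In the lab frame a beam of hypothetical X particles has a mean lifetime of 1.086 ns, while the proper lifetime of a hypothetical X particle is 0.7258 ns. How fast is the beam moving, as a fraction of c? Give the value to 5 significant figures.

γ = Δt/τ₀ = 1.086/0.7258 = 1.496280
β = √(1 − 1/γ²) = √(1 − 1/1.496280²) = 0.74387

β ≈ 0.74387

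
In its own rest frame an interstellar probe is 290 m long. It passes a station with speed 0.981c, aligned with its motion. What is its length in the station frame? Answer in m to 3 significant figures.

L ≈ 56.3 m

γ = 1/√(1 − 0.981²) = 5.1544
Length contraction: L = L₀/γ = 290/5.1544 = 56.3 m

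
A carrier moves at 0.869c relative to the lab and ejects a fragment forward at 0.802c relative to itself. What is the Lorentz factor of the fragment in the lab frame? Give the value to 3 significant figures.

γ ≈ 5.74

u_lab = (0.802 + 0.869)/(1 + 0.802×0.869) = 1.671/1.69694 = 0.984715
γ = 1/√(1 − 0.984715²) = 5.74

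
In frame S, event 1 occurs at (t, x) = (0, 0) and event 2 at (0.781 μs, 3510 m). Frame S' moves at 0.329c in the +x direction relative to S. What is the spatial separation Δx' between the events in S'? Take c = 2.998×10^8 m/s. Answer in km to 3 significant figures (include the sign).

Δx' ≈ 3.64 km

γ = 1/√(1 − 0.329²) = 1.0590
Δx' = γ(Δx − vΔt) = 1.0590 × (3510 m − 0.329×(2.998×10^8 m/s)×0.781×10^-6 s)
= 1.0590 × (3433.0 m) = 3.64 km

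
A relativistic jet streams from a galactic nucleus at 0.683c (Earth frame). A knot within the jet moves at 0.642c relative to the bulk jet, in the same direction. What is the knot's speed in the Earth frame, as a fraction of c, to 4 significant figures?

Relativistic velocity addition: u = (u' + v)/(1 + u'v/c²)
= (0.642 + 0.683)/(1 + 0.642×0.683) = 1.325/1.43849 = 0.9211

u ≈ 0.9211c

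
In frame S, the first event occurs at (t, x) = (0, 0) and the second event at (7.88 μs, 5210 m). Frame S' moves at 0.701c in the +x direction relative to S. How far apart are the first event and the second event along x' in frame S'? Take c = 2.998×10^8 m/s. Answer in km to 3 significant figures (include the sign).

γ = 1/√(1 − 0.701²) = 1.4022
Δx' = γ(Δx − vΔt) = 1.4022 × (5210 m − 0.701×(2.998×10^8 m/s)×7.88×10^-6 s)
= 1.4022 × (3553.9 m) = 4.98 km

Δx' ≈ 4.98 km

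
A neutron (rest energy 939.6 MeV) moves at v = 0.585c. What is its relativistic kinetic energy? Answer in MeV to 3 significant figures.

γ = 1/√(1 − 0.585²) = 1.2330
K = (γ − 1)m₀c² = (1.2330 − 1) × 939.6 MeV = 0.23300 × 939.6 MeV = 219 MeV

K ≈ 219 MeV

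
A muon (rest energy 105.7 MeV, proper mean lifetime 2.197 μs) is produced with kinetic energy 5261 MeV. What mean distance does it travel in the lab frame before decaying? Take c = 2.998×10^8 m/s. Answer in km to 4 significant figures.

γ = 1 + K/(m₀c²) = 1 + 5261/105.7 = 50.7729
β = √(1 − 1/γ²) = 0.999806
Dilated lifetime: γτ₀ = 50.7729 × 2.197 μs = 111.548 μs
d = βc·γτ₀ = 0.999806 × (2.998×10^8 m/s) × 0.000111548 s = 33.44 km

d ≈ 33.44 km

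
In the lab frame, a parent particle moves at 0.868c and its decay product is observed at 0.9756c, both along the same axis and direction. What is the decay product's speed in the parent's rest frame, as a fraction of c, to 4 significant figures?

Inverse velocity addition: u' = (u − v)/(1 − uv/c²)
= (0.9756 − 0.868)/(1 − 0.9756×0.868) = 0.1076/0.153179 = 0.7024

u' ≈ 0.7024c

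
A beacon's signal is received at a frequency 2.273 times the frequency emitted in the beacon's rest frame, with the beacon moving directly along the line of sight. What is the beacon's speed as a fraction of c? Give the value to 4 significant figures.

β ≈ 0.6757

f_obs/f_src = √((1+β)/(1−β)) = 2.273  ⇒  (1+β)/(1−β) = 5.16653
β = |1 − D²|/(1 + D²) = |1 − 5.16653|/(1 + 5.16653) = 0.6757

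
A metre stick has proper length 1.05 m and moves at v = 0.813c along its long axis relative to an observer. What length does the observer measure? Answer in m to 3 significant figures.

L ≈ 0.611 m

γ = 1/√(1 − 0.813²) = 1.7174
Length contraction: L = L₀/γ = 1.05/1.7174 = 0.611 m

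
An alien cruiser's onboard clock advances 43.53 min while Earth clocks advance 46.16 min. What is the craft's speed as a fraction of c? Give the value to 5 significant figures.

β ≈ 0.33272

γ = Δt/τ₀ = 46.16/43.53 = 1.060418
β = √(1 − 1/γ²) = √(1 − 1/1.060418²) = 0.33272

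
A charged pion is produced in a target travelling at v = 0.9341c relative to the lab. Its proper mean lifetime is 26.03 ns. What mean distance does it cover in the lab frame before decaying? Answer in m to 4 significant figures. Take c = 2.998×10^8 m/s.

γ = 1/√(1 − 0.9341²) = 2.80103
Dilated lifetime: Δt = γτ₀ = 2.80103 × 26.03 ns = 72.9108 ns
d = vΔt = 0.9341c × 72.9108 ns = 2.80043×10^8 m/s × 7.29108×10^-8 s = 20.42 m

d ≈ 20.42 m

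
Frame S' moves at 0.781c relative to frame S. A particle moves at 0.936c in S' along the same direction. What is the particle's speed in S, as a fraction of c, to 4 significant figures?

u ≈ 0.9919c

Relativistic velocity addition: u = (u' + v)/(1 + u'v/c²)
= (0.936 + 0.781)/(1 + 0.936×0.781) = 1.717/1.73102 = 0.9919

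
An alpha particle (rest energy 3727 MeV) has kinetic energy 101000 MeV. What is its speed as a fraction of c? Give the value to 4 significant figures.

β ≈ 0.9994

γ = 1 + K/(m₀c²) = 1 + 101000/3727 = 28.0995
β = √(1 − 1/γ²) = 0.9994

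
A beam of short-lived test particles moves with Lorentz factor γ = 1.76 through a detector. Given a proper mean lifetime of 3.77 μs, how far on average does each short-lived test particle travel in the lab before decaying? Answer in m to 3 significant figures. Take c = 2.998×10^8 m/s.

d ≈ 1640 m

β = √(1 − 1/γ²) = √(1 − 1/1.76²) = 0.82290
Dilated lifetime: Δt = γτ₀ = 1.76 × 3.77 μs = 6.6352 μs
d = vΔt = 0.82290c × 6.6352 μs = 2.4671×10^8 m/s × 6.6352×10^-6 s = 1640 m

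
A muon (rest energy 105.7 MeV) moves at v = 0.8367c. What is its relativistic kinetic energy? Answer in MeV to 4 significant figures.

γ = 1/√(1 − 0.8367²) = 1.82595
K = (γ − 1)m₀c² = (1.82595 − 1) × 105.7 MeV = 0.825945 × 105.7 MeV = 87.30 MeV

K ≈ 87.30 MeV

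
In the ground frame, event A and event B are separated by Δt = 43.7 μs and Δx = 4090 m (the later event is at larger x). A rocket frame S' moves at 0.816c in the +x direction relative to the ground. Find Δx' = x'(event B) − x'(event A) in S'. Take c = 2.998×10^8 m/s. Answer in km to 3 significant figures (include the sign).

γ = 1/√(1 − 0.816²) = 1.7299
Δx' = γ(Δx − vΔt) = 1.7299 × (4090 m − 0.816×(2.998×10^8 m/s)×43.7×10^-6 s)
= 1.7299 × (-6600.6 m) = -11.4 km

Δx' ≈ -11.4 km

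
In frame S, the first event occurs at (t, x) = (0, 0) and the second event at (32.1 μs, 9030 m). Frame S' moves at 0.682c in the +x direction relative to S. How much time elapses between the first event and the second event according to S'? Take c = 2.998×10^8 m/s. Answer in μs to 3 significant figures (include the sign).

Δt' ≈ 15.8 μs

γ = 1/√(1 − 0.682²) = 1.3673
Δt' = γ(Δt − vΔx/c²) = 1.3673 × (32.1 μs − 0.682×9030 m / (2.998×10^8 m/s))
= 1.3673 × (11.558 μs) = 15.8 μs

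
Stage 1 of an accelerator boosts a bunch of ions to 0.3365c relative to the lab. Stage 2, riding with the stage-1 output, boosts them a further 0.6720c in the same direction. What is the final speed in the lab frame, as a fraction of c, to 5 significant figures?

Compose boost 2: (0.6720 + 0.3365)/(1 + 0.6720×0.3365) = 1.0085/1.226128 = 0.82251

u ≈ 0.82251c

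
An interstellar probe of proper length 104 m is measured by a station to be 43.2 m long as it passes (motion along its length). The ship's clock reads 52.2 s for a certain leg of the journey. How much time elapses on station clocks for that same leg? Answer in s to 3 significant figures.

Length contraction ⇒ γ = L₀/L = 104/43.2 = 2.4074
Time dilation: Δt = γτ₀ = 2.4074 × 52.2 s = 126 s

Δt ≈ 126 s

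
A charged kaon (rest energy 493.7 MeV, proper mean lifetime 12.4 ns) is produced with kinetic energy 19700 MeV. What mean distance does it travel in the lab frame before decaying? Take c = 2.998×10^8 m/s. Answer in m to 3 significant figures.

d ≈ 152 m

γ = 1 + K/(m₀c²) = 1 + 19700/493.7 = 40.903
β = √(1 − 1/γ²) = 0.99970
Dilated lifetime: γτ₀ = 40.903 × 12.4 ns = 507.19 ns
d = βc·γτ₀ = 0.99970 × (2.998×10^8 m/s) × 5.0719×10^-7 s = 152 m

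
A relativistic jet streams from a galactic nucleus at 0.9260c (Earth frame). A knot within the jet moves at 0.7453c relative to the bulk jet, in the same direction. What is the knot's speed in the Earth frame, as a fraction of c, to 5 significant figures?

u ≈ 0.98885c

Relativistic velocity addition: u = (u' + v)/(1 + u'v/c²)
= (0.7453 + 0.9260)/(1 + 0.7453×0.9260) = 1.6713/1.690148 = 0.98885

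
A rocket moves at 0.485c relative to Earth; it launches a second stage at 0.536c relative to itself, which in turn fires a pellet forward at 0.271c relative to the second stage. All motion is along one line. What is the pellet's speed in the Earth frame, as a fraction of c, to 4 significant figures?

u ≈ 0.8866c

Compose boost 2: (0.536 + 0.485)/(1 + 0.536×0.485) = 1.021/1.25996 = 0.810343
Compose boost 3: (0.271 + 0.810343)/(1 + 0.271×0.810343) = 1.08134/1.21960 = 0.8866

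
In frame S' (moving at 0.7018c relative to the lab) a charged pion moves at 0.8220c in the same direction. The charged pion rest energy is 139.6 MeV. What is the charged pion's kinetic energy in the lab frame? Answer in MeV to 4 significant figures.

K ≈ 403.0 MeV

u_lab = (0.8220 + 0.7018)/(1 + 0.8220×0.7018) = 0.9663388
γ = 1/√(1 − 0.9663388²) = 3.88693
K = (γ − 1)m₀c² = (3.88693 − 1) × 139.6 = 2.88693 × 139.6 = 403.0 MeV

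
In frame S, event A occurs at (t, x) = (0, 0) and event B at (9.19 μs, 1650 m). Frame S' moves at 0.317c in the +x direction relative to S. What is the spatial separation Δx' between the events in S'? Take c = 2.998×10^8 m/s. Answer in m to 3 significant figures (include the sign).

γ = 1/√(1 − 0.317²) = 1.0544
Δx' = γ(Δx − vΔt) = 1.0544 × (1650 m − 0.317×(2.998×10^8 m/s)×9.19×10^-6 s)
= 1.0544 × (776.61 m) = 819 m

Δx' ≈ 819 m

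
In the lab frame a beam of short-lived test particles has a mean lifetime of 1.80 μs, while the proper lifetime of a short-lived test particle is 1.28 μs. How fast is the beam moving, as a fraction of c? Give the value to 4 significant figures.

γ = Δt/τ₀ = 1.80/1.28 = 1.40625
β = √(1 − 1/γ²) = √(1 − 1/1.40625²) = 0.7031

β ≈ 0.7031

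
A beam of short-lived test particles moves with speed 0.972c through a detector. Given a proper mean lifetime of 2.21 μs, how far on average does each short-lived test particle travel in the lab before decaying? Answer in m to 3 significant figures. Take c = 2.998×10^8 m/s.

d ≈ 2740 m

γ = 1/√(1 − 0.972²) = 4.2557
Dilated lifetime: Δt = γτ₀ = 4.2557 × 2.21 μs = 9.4050 μs
d = vΔt = 0.972c × 9.4050 μs = 2.9141×10^8 m/s × 9.4050×10^-6 s = 2740 m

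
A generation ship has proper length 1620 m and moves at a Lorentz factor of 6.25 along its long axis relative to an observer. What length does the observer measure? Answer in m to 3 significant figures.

γ = 6.25 (given)
Length contraction: L = L₀/γ = 1620/6.25 = 259 m

L ≈ 259 m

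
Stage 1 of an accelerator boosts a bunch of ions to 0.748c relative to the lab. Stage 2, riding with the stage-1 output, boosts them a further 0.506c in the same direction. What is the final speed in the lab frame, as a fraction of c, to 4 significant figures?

Compose boost 2: (0.506 + 0.748)/(1 + 0.506×0.748) = 1.254/1.37849 = 0.9097

u ≈ 0.9097c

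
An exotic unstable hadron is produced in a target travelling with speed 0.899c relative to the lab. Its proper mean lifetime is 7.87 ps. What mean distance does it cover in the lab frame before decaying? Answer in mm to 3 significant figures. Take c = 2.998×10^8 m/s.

γ = 1/√(1 − 0.899²) = 2.2834
Dilated lifetime: Δt = γτ₀ = 2.2834 × 7.87 ps = 17.970 ps
d = vΔt = 0.899c × 17.970 ps = 2.6952×10^8 m/s × 1.7970×10^-11 s = 4.84 mm

d ≈ 4.84 mm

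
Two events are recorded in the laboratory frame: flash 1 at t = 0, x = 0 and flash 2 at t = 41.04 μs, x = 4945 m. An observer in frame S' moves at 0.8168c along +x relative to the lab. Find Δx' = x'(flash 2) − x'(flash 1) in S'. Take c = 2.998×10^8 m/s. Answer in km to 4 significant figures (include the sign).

Δx' ≈ -8.848 km

γ = 1/√(1 − 0.8168²) = 1.73334
Δx' = γ(Δx − vΔt) = 1.73334 × (4945 m − 0.8168×(2.998×10^8 m/s)×41.04×10^-6 s)
= 1.73334 × (-5104.74 m) = -8.848 km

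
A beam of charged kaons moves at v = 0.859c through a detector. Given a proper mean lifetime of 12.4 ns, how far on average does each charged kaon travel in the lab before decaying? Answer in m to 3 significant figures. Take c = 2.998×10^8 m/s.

d ≈ 6.24 m

γ = 1/√(1 − 0.859²) = 1.9532
Dilated lifetime: Δt = γτ₀ = 1.9532 × 12.4 ns = 24.220 ns
d = vΔt = 0.859c × 24.220 ns = 2.5753×10^8 m/s × 2.4220×10^-8 s = 6.24 m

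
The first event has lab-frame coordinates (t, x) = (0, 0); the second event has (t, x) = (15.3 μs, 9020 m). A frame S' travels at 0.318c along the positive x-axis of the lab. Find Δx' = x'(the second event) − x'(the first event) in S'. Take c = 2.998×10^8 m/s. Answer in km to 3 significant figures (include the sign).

γ = 1/√(1 − 0.318²) = 1.0548
Δx' = γ(Δx − vΔt) = 1.0548 × (9020 m − 0.318×(2.998×10^8 m/s)×15.3×10^-6 s)
= 1.0548 × (7561.4 m) = 7.98 km

Δx' ≈ 7.98 km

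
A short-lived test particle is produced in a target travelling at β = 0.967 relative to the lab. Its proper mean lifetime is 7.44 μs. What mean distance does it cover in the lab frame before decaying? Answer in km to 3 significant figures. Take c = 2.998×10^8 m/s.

γ = 1/√(1 − 0.967²) = 3.9250
Dilated lifetime: Δt = γτ₀ = 3.9250 × 7.44 μs = 29.202 μs
d = vΔt = 0.967c × 29.202 μs = 2.8991×10^8 m/s × 2.9202×10^-5 s = 8.47 km

d ≈ 8.47 km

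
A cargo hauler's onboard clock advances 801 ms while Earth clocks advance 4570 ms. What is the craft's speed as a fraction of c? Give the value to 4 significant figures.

γ = Δt/τ₀ = 4570/801 = 5.70537
β = √(1 − 1/γ²) = √(1 − 1/5.70537²) = 0.9845

β ≈ 0.9845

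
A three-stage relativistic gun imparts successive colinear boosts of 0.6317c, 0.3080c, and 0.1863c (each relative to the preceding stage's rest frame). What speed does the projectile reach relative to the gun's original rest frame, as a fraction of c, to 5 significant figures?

u ≈ 0.84858c

Compose boost 2: (0.3080 + 0.6317)/(1 + 0.3080×0.6317) = 0.93970/1.194564 = 0.7866471
Compose boost 3: (0.1863 + 0.7866471)/(1 + 0.1863×0.7866471) = 0.9729471/1.146552 = 0.84858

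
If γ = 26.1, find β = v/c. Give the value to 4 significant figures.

β = √(1 − 1/γ²) = √(1 − 1/26.1²) = √(0.998532) = 0.9993

β ≈ 0.9993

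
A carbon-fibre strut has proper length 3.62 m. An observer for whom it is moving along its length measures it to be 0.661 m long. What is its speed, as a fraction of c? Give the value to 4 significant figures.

β ≈ 0.9832

γ = L₀/L = 3.62/0.661 = 5.47655
β = √(1 − 1/γ²) = 0.9832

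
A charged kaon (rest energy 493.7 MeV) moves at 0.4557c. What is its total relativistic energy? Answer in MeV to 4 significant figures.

γ = 1/√(1 − 0.4557²) = 1.12343
E = γm₀c² = 1.12343 × 493.7 MeV = 554.6 MeV

E ≈ 554.6 MeV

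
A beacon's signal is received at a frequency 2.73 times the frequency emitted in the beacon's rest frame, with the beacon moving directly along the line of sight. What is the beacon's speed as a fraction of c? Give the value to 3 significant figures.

f_obs/f_src = √((1+β)/(1−β)) = 2.73  ⇒  (1+β)/(1−β) = 7.4529
β = |1 − D²|/(1 + D²) = |1 − 7.4529|/(1 + 7.4529) = 0.763

β ≈ 0.763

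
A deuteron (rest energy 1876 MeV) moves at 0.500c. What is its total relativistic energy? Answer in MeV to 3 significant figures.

E ≈ 2170 MeV

γ = 1/√(1 − 0.500²) = 1.1547
E = γm₀c² = 1.1547 × 1876 MeV = 2170 MeV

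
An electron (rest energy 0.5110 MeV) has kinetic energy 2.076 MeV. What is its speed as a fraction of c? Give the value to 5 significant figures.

β ≈ 0.98030

γ = 1 + K/(m₀c²) = 1 + 2.076/0.5110 = 5.062622
β = √(1 − 1/γ²) = 0.98030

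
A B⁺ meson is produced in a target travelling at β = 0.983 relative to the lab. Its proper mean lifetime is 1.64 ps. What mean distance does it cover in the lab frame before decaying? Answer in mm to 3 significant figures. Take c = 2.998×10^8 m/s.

d ≈ 2.63 mm

γ = 1/√(1 − 0.983²) = 5.4465
Dilated lifetime: Δt = γτ₀ = 5.4465 × 1.64 ps = 8.9322 ps
d = vΔt = 0.983c × 8.9322 ps = 2.9470×10^8 m/s × 8.9322×10^-12 s = 2.63 mm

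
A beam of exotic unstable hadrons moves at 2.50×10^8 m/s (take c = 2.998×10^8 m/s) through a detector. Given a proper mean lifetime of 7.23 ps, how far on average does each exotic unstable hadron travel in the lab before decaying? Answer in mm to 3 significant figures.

d ≈ 3.27 mm

β = v/c = 2.50×10^8 / 2.998×10^8 = 0.83389
γ = 1/√(1 − 0.83389²) = 1.8118
Dilated lifetime: Δt = γτ₀ = 1.8118 × 7.23 ps = 13.099 ps
d = vΔt = 0.83389c × 13.099 ps = 2.5000×10^8 m/s × 1.3099×10^-11 s = 3.27 mm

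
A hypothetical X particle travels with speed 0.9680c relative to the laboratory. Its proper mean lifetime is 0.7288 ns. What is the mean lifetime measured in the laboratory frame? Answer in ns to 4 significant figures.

γ = 1/√(1 − 0.9680²) = 3.98485
Time dilation: Δt = γτ₀ = 3.98485 × 0.7288 ns = 2.904 ns

Δt ≈ 2.904 ns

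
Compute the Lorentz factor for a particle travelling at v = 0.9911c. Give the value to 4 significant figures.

γ = 1/√(1 − β²) = 1/√(1 − 0.9911²) = 1/√(0.0177208) = 7.512

γ ≈ 7.512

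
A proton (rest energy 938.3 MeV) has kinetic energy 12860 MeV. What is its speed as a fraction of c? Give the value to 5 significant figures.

β ≈ 0.99769

γ = 1 + K/(m₀c²) = 1 + 12860/938.3 = 14.70564
β = √(1 − 1/γ²) = 0.99769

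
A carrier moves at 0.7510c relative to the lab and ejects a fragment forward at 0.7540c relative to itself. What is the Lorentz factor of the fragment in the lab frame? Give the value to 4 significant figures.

γ ≈ 3.611

u_lab = (0.7540 + 0.7510)/(1 + 0.7540×0.7510) = 1.5050/1.566254 = 0.9608914
γ = 1/√(1 − 0.9608914²) = 3.611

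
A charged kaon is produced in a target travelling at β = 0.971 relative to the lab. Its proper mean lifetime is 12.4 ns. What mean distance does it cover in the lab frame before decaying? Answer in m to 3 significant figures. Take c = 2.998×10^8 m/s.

d ≈ 15.1 m

γ = 1/√(1 − 0.971²) = 4.1827
Dilated lifetime: Δt = γτ₀ = 4.1827 × 12.4 ns = 51.866 ns
d = vΔt = 0.971c × 51.866 ns = 2.9111×10^8 m/s × 5.1866×10^-8 s = 15.1 m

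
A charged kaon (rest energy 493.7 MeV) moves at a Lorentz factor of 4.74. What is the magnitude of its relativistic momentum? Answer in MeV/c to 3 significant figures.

β = √(1 − 1/γ²) = √(1 − 1/4.74²) = 0.97749
p = γβm₀c = 4.74 × 0.97749 × 493.7 MeV/c = 2290 MeV/c

p ≈ 2290 MeV/c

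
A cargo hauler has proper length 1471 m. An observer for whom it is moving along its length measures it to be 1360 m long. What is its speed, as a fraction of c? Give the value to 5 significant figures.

γ = L₀/L = 1471/1360 = 1.081618
β = √(1 − 1/γ²) = 0.38108

β ≈ 0.38108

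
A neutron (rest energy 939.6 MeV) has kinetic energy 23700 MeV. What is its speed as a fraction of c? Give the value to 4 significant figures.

β ≈ 0.9993

γ = 1 + K/(m₀c²) = 1 + 23700/939.6 = 26.2235
β = √(1 − 1/γ²) = 0.9993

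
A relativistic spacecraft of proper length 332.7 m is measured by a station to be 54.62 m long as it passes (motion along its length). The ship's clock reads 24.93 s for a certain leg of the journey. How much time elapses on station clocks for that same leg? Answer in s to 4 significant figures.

Δt ≈ 151.9 s

Length contraction ⇒ γ = L₀/L = 332.7/54.62 = 6.09118
Time dilation: Δt = γτ₀ = 6.09118 × 24.93 s = 151.9 s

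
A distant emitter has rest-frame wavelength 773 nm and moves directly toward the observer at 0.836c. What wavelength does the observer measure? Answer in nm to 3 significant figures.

λ_obs ≈ 231 nm

Relativistic Doppler: λ_obs = λ_src √((1−β)/(1+β))
= 773 × √(0.16400/1.8360) = 773 × 0.29887 = 231 nm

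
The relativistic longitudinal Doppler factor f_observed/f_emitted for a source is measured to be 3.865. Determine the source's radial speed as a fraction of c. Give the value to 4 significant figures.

f_obs/f_src = √((1+β)/(1−β)) = 3.865  ⇒  (1+β)/(1−β) = 14.9382
β = |1 − D²|/(1 + D²) = |1 − 14.9382|/(1 + 14.9382) = 0.8745

β ≈ 0.8745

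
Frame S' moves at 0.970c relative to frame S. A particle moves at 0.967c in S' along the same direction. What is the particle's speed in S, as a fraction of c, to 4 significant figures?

u ≈ 0.9995c

Relativistic velocity addition: u = (u' + v)/(1 + u'v/c²)
= (0.967 + 0.970)/(1 + 0.967×0.970) = 1.937/1.93799 = 0.9995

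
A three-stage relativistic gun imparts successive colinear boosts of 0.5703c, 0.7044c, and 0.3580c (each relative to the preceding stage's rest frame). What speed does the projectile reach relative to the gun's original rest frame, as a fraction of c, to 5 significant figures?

u ≈ 0.95611c

Compose boost 2: (0.7044 + 0.5703)/(1 + 0.7044×0.5703) = 1.2747/1.401719 = 0.9093832
Compose boost 3: (0.3580 + 0.9093832)/(1 + 0.3580×0.9093832) = 1.267383/1.325559 = 0.95611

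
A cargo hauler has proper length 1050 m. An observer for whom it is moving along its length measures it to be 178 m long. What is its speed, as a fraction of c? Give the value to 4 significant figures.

γ = L₀/L = 1050/178 = 5.89888
β = √(1 − 1/γ²) = 0.9855

β ≈ 0.9855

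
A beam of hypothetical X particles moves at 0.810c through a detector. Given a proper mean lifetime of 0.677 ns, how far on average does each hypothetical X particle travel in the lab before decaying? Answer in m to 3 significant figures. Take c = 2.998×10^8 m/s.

d ≈ 0.280 m

γ = 1/√(1 − 0.810²) = 1.7052
Dilated lifetime: Δt = γτ₀ = 1.7052 × 0.677 ns = 1.1544 ns
d = vΔt = 0.810c × 1.1544 ns = 2.4284×10^8 m/s × 1.1544×10^-9 s = 0.280 m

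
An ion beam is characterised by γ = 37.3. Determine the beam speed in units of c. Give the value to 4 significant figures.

β = √(1 − 1/γ²) = √(1 − 1/37.3²) = √(0.999281) = 0.9996

β ≈ 0.9996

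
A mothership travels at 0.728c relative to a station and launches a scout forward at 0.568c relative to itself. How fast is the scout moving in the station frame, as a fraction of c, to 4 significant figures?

u ≈ 0.9169c

Compose boost 2: (0.568 + 0.728)/(1 + 0.568×0.728) = 1.296/1.41350 = 0.9169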